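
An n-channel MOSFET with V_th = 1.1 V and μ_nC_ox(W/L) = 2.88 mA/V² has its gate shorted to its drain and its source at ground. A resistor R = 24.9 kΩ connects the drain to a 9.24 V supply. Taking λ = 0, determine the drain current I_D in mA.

With gate tied to drain, V_GS = V_DS ≥ V_GS − V_th, so the device is in saturation.
KCL at the drain: ½ k_n (V_GS − V_th)² = (V_DD − V_GS)/R.
Let x = V_GS − 1.1. Then 35.9 x² + x − 8.14 = 0, giving x = 0.463 V (positive root), so V_GS = 1.56 V.
I_D = (V_DD − V_GS)/R = (9.24 − 1.56) / 24.9 = 0.308 mA.

I_D = 0.308 mA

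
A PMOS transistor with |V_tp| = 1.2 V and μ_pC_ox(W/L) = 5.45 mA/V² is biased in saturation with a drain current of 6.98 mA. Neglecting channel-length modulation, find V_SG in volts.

In saturation I_D = ½ k_p (V_SG − |V_tp|)², so V_SG − |V_tp| = √(2 I_D / k_p) = √(2 × 6.98 / 5.45) = 1.6 V.
V_SG = 1.2 + 1.6 = 2.8 V.

V_SG = 2.80 V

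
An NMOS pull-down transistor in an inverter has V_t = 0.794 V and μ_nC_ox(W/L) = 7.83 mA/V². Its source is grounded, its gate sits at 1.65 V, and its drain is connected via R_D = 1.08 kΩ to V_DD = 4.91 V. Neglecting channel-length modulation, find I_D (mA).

I_D = 2.87 mA

V_GS = V_G = 1.65 V, so V_ov = 1.65 − 0.794 = 0.856 V.
Assume saturation: I_D = ½ k_n V_ov² = 0.5 × 7.83 × 0.856² = 2.87 mA, giving V_DS = V_DD − I_D R_D = 4.91 − 2.87 × 1.08 = 1.81 V.
V_DS = 1.81 V ≥ V_ov = 0.856 V, confirming saturation.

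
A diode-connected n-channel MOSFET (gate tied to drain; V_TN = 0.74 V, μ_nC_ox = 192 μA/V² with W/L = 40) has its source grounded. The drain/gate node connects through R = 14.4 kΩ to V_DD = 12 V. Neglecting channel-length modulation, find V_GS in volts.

With gate tied to drain, V_GS = V_DS ≥ V_GS − V_TN, so the device is in saturation.
k_n = μ_nC_ox · (W/L) = 7.68 mA/V².
KCL at the drain: ½ k_n (V_GS − V_TN)² = (V_DD − V_GS)/R.
Let x = V_GS − 0.74. Then 55.3 x² + x − 11.26 = 0, giving x = 0.442 V (positive root), so V_GS = 1.18 V.
I_D = (V_DD − V_GS)/R = (12 − 1.18) / 14.4 = 0.751 mA.

V_GS = 1.18 V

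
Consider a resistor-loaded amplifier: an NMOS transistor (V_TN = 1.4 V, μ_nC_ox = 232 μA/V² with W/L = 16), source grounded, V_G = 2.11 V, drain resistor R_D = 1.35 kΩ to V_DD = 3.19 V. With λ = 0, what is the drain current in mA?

V_GS = V_G = 2.11 V, so V_ov = 2.11 − 1.4 = 0.71 V.
k_n = μ_nC_ox · (W/L) = 3.712 mA/V².
Assume saturation: I_D = ½ k_n V_ov² = 0.5 × 3.712 × 0.71² = 0.936 mA, giving V_DS = V_DD − I_D R_D = 3.19 − 0.936 × 1.35 = 1.93 V.
V_DS = 1.93 V ≥ V_ov = 0.71 V, confirming saturation.

I_D = 0.936 mA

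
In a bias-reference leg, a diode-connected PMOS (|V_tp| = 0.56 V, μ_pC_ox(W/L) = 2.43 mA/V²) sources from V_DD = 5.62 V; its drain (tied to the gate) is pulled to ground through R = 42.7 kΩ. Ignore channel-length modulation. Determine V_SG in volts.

With gate tied to drain, V_SG = V_SD ≥ V_SG − |V_tp|, so the device is in saturation.
KCL at the drain: ½ k_p (V_SG − |V_tp|)² = (V_DD − V_SG)/R.
Let x = V_SG − 0.56. Then 51.9 x² + x − 5.06 = 0, giving x = 0.303 V (positive root), so V_SG = 0.863 V.
I_D = (V_DD − V_SG)/R = (5.62 − 0.863) / 42.7 = 0.111 mA.

V_SG = 0.863 V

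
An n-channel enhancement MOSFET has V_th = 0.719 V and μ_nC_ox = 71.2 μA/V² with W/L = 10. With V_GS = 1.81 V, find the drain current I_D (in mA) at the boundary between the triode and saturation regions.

I_D = 0.424 mA

At the boundary V_DS = V_ov = V_GS − V_th = 1.81 − 0.719 = 1.09 V.
k_n = μ_nC_ox · (W/L) = 0.712 mA/V².
I_D = ½ k_n V_ov² = 0.5 × 0.712 × 1.09² = 0.424 mA.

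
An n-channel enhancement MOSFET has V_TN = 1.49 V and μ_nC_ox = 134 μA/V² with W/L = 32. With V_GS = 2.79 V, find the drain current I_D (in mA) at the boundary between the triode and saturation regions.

At the boundary V_DS = V_ov = V_GS − V_TN = 2.79 − 1.49 = 1.3 V.
k_n = μ_nC_ox · (W/L) = 4.288 mA/V².
I_D = ½ k_n V_ov² = 0.5 × 4.288 × 1.3² = 3.62 mA.

I_D = 3.62 mA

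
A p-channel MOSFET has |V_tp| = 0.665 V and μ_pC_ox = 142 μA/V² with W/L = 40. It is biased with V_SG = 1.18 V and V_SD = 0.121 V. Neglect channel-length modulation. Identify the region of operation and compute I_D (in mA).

k_p = μ_pC_ox · (W/L) = 5.68 mA/V².
V_ov = V_SG − |V_tp| = 1.18 − 0.665 = 0.515 V.
Since V_SD = 0.121 V < V_ov = 0.515 V, the device is in the triode region.
I_D = k_p [V_ov · V_SD − ½ V_SD²] = 5.68 × [0.515 × 0.121 − 0.5 × 0.121²] = 0.312 mA.

Triode; I_D = 0.312 mA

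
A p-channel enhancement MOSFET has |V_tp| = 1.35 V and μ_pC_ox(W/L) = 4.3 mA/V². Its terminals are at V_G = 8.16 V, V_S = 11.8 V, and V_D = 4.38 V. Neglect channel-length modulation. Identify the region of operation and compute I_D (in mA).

Saturation; I_D = 11.3 mA

V_SG = V_S − V_G = 11.8 − 8.16 = 3.64 V; V_SD = V_S − V_D = 11.8 − 4.38 = 7.42 V.
V_ov = V_SG − |V_tp| = 3.64 − 1.35 = 2.29 V.
Since V_SD = 7.42 V ≥ V_ov = 2.29 V, the device is in saturation.
I_D = ½ k_p V_ov² = 0.5 × 4.3 × 2.29² = 11.3 mA.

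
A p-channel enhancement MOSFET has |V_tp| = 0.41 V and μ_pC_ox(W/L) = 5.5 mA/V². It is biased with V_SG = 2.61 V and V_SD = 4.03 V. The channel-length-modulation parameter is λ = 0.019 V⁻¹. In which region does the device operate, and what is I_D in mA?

Saturation; I_D = 14.3 mA

V_ov = V_SG − |V_tp| = 2.61 − 0.41 = 2.2 V.
Since V_SD = 4.03 V ≥ V_ov = 2.2 V, the device is in saturation.
I_D = ½ k_p V_ov² (1 + λ V_SD) = 0.5 × 5.5 × 2.2² × (1 + 0.019 × 4.03) = 14.3 mA.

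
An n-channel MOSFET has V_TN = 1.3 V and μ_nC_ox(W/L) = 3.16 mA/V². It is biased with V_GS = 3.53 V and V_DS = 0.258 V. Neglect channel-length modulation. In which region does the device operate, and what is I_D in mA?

V_ov = V_GS − V_TN = 3.53 − 1.3 = 2.23 V.
Since V_DS = 0.258 V < V_ov = 2.23 V, the device is in the triode region.
I_D = k_n [V_ov · V_DS − ½ V_DS²] = 3.16 × [2.23 × 0.258 − 0.5 × 0.258²] = 1.71 mA.

Triode; I_D = 1.71 mA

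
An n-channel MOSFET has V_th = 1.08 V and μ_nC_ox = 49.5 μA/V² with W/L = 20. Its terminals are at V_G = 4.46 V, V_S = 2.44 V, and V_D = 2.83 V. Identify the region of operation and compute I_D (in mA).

Triode; I_D = 0.288 mA

V_GS = V_G − V_S = 4.46 − 2.44 = 2.02 V; V_DS = V_D − V_S = 2.83 − 2.44 = 0.39 V.
k_n = μ_nC_ox · (W/L) = 0.99 mA/V².
V_ov = V_GS − V_th = 2.02 − 1.08 = 0.94 V.
Since V_DS = 0.39 V < V_ov = 0.94 V, the device is in the triode region.
I_D = k_n [V_ov · V_DS − ½ V_DS²] = 0.99 × [0.94 × 0.39 − 0.5 × 0.39²] = 0.288 mA.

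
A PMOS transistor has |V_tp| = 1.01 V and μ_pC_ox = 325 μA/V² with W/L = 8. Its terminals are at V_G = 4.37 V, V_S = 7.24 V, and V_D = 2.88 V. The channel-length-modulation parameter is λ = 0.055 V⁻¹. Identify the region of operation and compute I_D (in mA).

Saturation; I_D = 5.58 mA

V_SG = V_S − V_G = 7.24 − 4.37 = 2.87 V; V_SD = V_S − V_D = 7.24 − 2.88 = 4.36 V.
k_p = μ_pC_ox · (W/L) = 2.6 mA/V².
V_ov = V_SG − |V_tp| = 2.87 − 1.01 = 1.86 V.
Since V_SD = 4.36 V ≥ V_ov = 1.86 V, the device is in saturation.
I_D = ½ k_p V_ov² (1 + λ V_SD) = 0.5 × 2.6 × 1.86² × (1 + 0.055 × 4.36) = 5.58 mA.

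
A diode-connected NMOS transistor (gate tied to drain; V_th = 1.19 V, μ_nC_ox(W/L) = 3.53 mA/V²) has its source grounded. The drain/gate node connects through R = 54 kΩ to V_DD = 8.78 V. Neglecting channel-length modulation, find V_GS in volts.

With gate tied to drain, V_GS = V_DS ≥ V_GS − V_th, so the device is in saturation.
KCL at the drain: ½ k_n (V_GS − V_th)² = (V_DD − V_GS)/R.
Let x = V_GS − 1.19. Then 95.3 x² + x − 7.59 = 0, giving x = 0.277 V (positive root), so V_GS = 1.47 V.
I_D = (V_DD − V_GS)/R = (8.78 − 1.47) / 54 = 0.135 mA.

V_GS = 1.47 V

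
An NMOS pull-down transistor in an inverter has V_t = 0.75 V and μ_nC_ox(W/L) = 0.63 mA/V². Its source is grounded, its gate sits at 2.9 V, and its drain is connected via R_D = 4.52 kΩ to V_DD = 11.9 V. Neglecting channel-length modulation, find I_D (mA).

V_GS = V_G = 2.9 V, so V_ov = 2.9 − 0.75 = 2.15 V.
Assume saturation: I_D = ½ k_n V_ov² = 0.5 × 0.63 × 2.15² = 1.46 mA, giving V_DS = V_DD − I_D R_D = 11.9 − 1.46 × 4.52 = 5.32 V.
V_DS = 5.32 V ≥ V_ov = 2.15 V, confirming saturation.

I_D = 1.46 mA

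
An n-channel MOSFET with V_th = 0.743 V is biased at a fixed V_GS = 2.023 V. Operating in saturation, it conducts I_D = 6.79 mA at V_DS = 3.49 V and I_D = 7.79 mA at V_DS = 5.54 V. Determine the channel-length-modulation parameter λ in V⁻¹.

λ = 0.0959 V⁻¹

With V_GS fixed, I_D ∝ (1 + λ V_DS) in saturation, so I_D2/I_D1 = (1 + λ V_DS2)/(1 + λ V_DS1).
7.79/6.79 = 1.147 = (1 + 5.54 λ)/(1 + 3.49 λ).
Solving: λ (I_D1 V_DS2 − I_D2 V_DS1) = I_D2 − I_D1, so λ = (7.79 − 6.79) / (6.79 × 5.54 − 7.79 × 3.49) = 1 / 10.4 = 0.0959 V⁻¹.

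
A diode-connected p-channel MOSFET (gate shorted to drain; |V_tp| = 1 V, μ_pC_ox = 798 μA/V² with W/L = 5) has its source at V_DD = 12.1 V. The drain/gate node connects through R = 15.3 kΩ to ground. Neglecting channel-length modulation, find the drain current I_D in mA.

I_D = 0.687 mA

With gate tied to drain, V_SG = V_SD ≥ V_SG − |V_tp|, so the device is in saturation.
k_p = μ_pC_ox · (W/L) = 3.99 mA/V².
KCL at the drain: ½ k_p (V_SG − |V_tp|)² = (V_DD − V_SG)/R.
Let x = V_SG − 1. Then 30.5 x² + x − 11.1 = 0, giving x = 0.587 V (positive root), so V_SG = 1.59 V.
I_D = (V_DD − V_SG)/R = (12.1 − 1.59) / 15.3 = 0.687 mA.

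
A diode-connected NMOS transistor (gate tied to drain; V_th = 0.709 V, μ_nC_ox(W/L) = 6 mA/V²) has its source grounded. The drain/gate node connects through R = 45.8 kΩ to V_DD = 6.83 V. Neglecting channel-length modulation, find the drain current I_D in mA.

I_D = 0.129 mA

With gate tied to drain, V_GS = V_DS ≥ V_GS − V_th, so the device is in saturation.
KCL at the drain: ½ k_n (V_GS − V_th)² = (V_DD − V_GS)/R.
Let x = V_GS − 0.709. Then 137 x² + x − 6.121 = 0, giving x = 0.207 V (positive root), so V_GS = 0.916 V.
I_D = (V_DD − V_GS)/R = (6.83 − 0.916) / 45.8 = 0.129 mA.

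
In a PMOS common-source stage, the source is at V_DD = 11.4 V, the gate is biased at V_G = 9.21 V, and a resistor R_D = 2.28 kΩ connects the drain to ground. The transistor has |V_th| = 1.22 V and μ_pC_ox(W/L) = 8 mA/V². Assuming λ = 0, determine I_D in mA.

I_D = 3.76 mA

V_SG = V_DD − V_G = 11.4 − 9.21 = 2.19 V, so V_ov = 2.19 − 1.22 = 0.97 V.
Assume saturation: I_D = ½ k_p V_ov² = 0.5 × 8 × 0.97² = 3.76 mA, giving V_SD = V_DD − I_D R_D = 11.4 − 3.76 × 2.28 = 2.82 V.
V_SD = 2.82 V ≥ V_ov = 0.97 V, confirming saturation.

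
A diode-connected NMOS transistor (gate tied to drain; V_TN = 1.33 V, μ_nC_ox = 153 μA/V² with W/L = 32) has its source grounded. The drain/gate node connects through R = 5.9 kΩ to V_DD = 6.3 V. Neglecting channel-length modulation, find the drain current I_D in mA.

With gate tied to drain, V_GS = V_DS ≥ V_GS − V_TN, so the device is in saturation.
k_n = μ_nC_ox · (W/L) = 4.896 mA/V².
KCL at the drain: ½ k_n (V_GS − V_TN)² = (V_DD − V_GS)/R.
Let x = V_GS − 1.33. Then 14.4 x² + x − 4.97 = 0, giving x = 0.553 V (positive root), so V_GS = 1.88 V.
I_D = (V_DD − V_GS)/R = (6.3 − 1.88) / 5.9 = 0.749 mA.

I_D = 0.749 mA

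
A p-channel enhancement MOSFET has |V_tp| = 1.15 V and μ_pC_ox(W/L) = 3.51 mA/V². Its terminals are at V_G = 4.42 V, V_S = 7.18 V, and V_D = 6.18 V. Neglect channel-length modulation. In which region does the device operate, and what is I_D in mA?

V_SG = V_S − V_G = 7.18 − 4.42 = 2.76 V; V_SD = V_S − V_D = 7.18 − 6.18 = 1 V.
V_ov = V_SG − |V_tp| = 2.76 − 1.15 = 1.61 V.
Since V_SD = 1 V < V_ov = 1.61 V, the device is in the triode region.
I_D = k_p [V_ov · V_SD − ½ V_SD²] = 3.51 × [1.61 × 1 − 0.5 × 1²] = 3.9 mA.

Triode; I_D = 3.90 mA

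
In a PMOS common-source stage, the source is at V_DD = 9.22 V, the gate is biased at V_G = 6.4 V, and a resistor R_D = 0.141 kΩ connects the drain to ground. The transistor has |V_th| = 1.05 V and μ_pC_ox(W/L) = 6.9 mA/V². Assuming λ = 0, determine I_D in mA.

V_SG = V_DD − V_G = 9.22 − 6.4 = 2.82 V, so V_ov = 2.82 − 1.05 = 1.77 V.
Assume saturation: I_D = ½ k_p V_ov² = 0.5 × 6.9 × 1.77² = 10.8 mA, giving V_SD = V_DD − I_D R_D = 9.22 − 10.8 × 0.141 = 7.7 V.
V_SD = 7.7 V ≥ V_ov = 1.77 V, confirming saturation.

I_D = 10.8 mA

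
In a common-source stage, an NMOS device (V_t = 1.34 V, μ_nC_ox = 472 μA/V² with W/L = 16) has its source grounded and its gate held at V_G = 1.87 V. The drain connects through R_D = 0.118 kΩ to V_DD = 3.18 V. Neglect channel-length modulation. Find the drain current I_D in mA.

I_D = 1.06 mA

V_GS = V_G = 1.87 V, so V_ov = 1.87 − 1.34 = 0.53 V.
k_n = μ_nC_ox · (W/L) = 7.552 mA/V².
Assume saturation: I_D = ½ k_n V_ov² = 0.5 × 7.552 × 0.53² = 1.06 mA, giving V_DS = V_DD − I_D R_D = 3.18 − 1.06 × 0.118 = 3.05 V.
V_DS = 3.05 V ≥ V_ov = 0.53 V, confirming saturation.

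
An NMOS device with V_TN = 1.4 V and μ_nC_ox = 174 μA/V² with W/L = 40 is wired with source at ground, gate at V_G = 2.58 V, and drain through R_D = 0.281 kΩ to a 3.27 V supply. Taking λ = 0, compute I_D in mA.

I_D = 4.85 mA

V_GS = V_G = 2.58 V, so V_ov = 2.58 − 1.4 = 1.18 V.
k_n = μ_nC_ox · (W/L) = 6.96 mA/V².
Assume saturation: I_D = ½ k_n V_ov² = 0.5 × 6.96 × 1.18² = 4.85 mA, giving V_DS = V_DD − I_D R_D = 3.27 − 4.85 × 0.281 = 1.91 V.
V_DS = 1.91 V ≥ V_ov = 1.18 V, confirming saturation.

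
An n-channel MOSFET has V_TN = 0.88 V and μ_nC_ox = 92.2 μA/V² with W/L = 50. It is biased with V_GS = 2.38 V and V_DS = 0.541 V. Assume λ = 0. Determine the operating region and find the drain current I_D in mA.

k_n = μ_nC_ox · (W/L) = 4.61 mA/V².
V_ov = V_GS − V_TN = 2.38 − 0.88 = 1.5 V.
Since V_DS = 0.541 V < V_ov = 1.5 V, the device is in the triode region.
I_D = k_n [V_ov · V_DS − ½ V_DS²] = 4.61 × [1.5 × 0.541 − 0.5 × 0.541²] = 3.07 mA.

Triode; I_D = 3.07 mA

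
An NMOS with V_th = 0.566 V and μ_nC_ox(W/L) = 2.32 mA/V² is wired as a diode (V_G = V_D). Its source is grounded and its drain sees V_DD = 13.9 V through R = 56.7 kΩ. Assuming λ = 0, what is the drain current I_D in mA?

With gate tied to drain, V_GS = V_DS ≥ V_GS − V_th, so the device is in saturation.
KCL at the drain: ½ k_n (V_GS − V_th)² = (V_DD − V_GS)/R.
Let x = V_GS − 0.566. Then 65.8 x² + x − 13.33 = 0, giving x = 0.443 V (positive root), so V_GS = 1.01 V.
I_D = (V_DD − V_GS)/R = (13.9 − 1.01) / 56.7 = 0.227 mA.

I_D = 0.227 mA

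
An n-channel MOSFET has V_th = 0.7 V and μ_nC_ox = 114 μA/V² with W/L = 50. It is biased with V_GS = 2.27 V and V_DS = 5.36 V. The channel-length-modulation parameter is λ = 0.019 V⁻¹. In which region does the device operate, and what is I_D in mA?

k_n = μ_nC_ox · (W/L) = 5.7 mA/V².
V_ov = V_GS − V_th = 2.27 − 0.7 = 1.57 V.
Since V_DS = 5.36 V ≥ V_ov = 1.57 V, the device is in saturation.
I_D = ½ k_n V_ov² (1 + λ V_DS) = 0.5 × 5.7 × 1.57² × (1 + 0.019 × 5.36) = 7.74 mA.

Saturation; I_D = 7.74 mA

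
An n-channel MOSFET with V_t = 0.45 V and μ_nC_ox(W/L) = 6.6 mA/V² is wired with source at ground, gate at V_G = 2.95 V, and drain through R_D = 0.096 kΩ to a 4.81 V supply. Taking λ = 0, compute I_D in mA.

I_D = 20.6 mA

V_GS = V_G = 2.95 V, so V_ov = 2.95 − 0.45 = 2.5 V.
Assume saturation: I_D = ½ k_n V_ov² = 0.5 × 6.6 × 2.5² = 20.6 mA, giving V_DS = V_DD − I_D R_D = 4.81 − 20.6 × 0.096 = 2.83 V.
V_DS = 2.83 V ≥ V_ov = 2.5 V, confirming saturation.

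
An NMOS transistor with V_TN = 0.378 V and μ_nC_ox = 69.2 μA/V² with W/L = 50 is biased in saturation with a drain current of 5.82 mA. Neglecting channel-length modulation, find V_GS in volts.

V_GS = 2.21 V

k_n = μ_nC_ox · (W/L) = 3.46 mA/V².
In saturation I_D = ½ k_n (V_GS − V_TN)², so V_GS − V_TN = √(2 I_D / k_n) = √(2 × 5.82 / 3.46) = 1.83 V.
V_GS = 0.378 + 1.83 = 2.21 V.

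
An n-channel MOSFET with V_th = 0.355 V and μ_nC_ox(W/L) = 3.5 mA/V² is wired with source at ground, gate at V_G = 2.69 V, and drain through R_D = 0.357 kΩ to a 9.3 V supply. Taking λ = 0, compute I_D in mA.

V_GS = V_G = 2.69 V, so V_ov = 2.69 − 0.355 = 2.33 V.
Assume saturation: I_D = ½ k_n V_ov² = 0.5 × 3.5 × 2.33² = 9.54 mA, giving V_DS = V_DD − I_D R_D = 9.3 − 9.54 × 0.357 = 5.89 V.
V_DS = 5.89 V ≥ V_ov = 2.33 V, confirming saturation.

I_D = 9.54 mA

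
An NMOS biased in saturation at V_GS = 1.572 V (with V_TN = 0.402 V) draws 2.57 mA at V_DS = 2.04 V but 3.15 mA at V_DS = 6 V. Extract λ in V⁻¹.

With V_GS fixed, I_D ∝ (1 + λ V_DS) in saturation, so I_D2/I_D1 = (1 + λ V_DS2)/(1 + λ V_DS1).
3.15/2.57 = 1.226 = (1 + 6 λ)/(1 + 2.04 λ).
Solving: λ (I_D1 V_DS2 − I_D2 V_DS1) = I_D2 − I_D1, so λ = (3.15 − 2.57) / (2.57 × 6 − 3.15 × 2.04) = 0.58 / 8.99 = 0.0645 V⁻¹.

λ = 0.0645 V⁻¹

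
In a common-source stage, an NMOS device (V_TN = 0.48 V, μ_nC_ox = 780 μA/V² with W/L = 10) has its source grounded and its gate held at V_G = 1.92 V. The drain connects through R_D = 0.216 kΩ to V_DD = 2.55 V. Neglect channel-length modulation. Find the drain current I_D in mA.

I_D = 7.26 mA

V_GS = V_G = 1.92 V, so V_ov = 1.92 − 0.48 = 1.44 V.
k_n = μ_nC_ox · (W/L) = 7.8 mA/V².
Assume saturation: I_D = ½ k_n V_ov² = 0.5 × 7.8 × 1.44² = 8.09 mA, giving V_DS = V_DD − I_D R_D = 2.55 − 8.09 × 0.216 = 0.803 V.
But 0.803 V < V_ov = 1.44 V, so the device is actually in triode.
In triode I_D = k_n[V_ov V_DS − ½ V_DS²] and I_D = (V_DD − V_DS)/R_D. Equating: 0.842 V_DS² − 3.426 V_DS + 2.55 = 0, giving V_DS = 0.981 V (the root below V_ov).
I_D = (2.55 − 0.981) / 0.216 = 7.26 mA.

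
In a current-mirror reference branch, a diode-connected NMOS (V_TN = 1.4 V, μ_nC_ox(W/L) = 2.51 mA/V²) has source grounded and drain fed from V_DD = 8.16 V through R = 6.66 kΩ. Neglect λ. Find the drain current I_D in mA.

I_D = 0.889 mA

With gate tied to drain, V_GS = V_DS ≥ V_GS − V_TN, so the device is in saturation.
KCL at the drain: ½ k_n (V_GS − V_TN)² = (V_DD − V_GS)/R.
Let x = V_GS − 1.4. Then 8.36 x² + x − 6.76 = 0, giving x = 0.841 V (positive root), so V_GS = 2.24 V.
I_D = (V_DD − V_GS)/R = (8.16 − 2.24) / 6.66 = 0.889 mA.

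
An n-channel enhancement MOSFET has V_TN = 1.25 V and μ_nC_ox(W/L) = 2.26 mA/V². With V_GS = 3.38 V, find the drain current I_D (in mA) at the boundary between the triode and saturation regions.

I_D = 5.13 mA

At the boundary V_DS = V_ov = V_GS − V_TN = 3.38 − 1.25 = 2.13 V.
I_D = ½ k_n V_ov² = 0.5 × 2.26 × 2.13² = 5.13 mA.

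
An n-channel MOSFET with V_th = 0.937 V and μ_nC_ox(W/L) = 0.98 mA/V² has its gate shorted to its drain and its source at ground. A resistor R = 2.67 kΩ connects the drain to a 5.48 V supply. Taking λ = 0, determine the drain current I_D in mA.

With gate tied to drain, V_GS = V_DS ≥ V_GS − V_th, so the device is in saturation.
KCL at the drain: ½ k_n (V_GS − V_th)² = (V_DD − V_GS)/R.
Let x = V_GS − 0.937. Then 1.31 x² + x − 4.543 = 0, giving x = 1.52 V (positive root), so V_GS = 2.46 V.
I_D = (V_DD − V_GS)/R = (5.48 − 2.46) / 2.67 = 1.13 mA.

I_D = 1.13 mA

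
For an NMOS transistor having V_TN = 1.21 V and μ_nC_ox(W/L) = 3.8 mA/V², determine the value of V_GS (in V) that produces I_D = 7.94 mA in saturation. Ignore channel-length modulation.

In saturation I_D = ½ k_n (V_GS − V_TN)², so V_GS − V_TN = √(2 I_D / k_n) = √(2 × 7.94 / 3.8) = 2.04 V.
V_GS = 1.21 + 2.04 = 3.25 V.

V_GS = 3.25 V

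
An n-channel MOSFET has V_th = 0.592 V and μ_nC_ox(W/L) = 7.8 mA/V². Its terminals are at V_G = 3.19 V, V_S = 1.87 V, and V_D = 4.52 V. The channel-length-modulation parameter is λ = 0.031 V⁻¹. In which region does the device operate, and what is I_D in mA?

Saturation; I_D = 2.24 mA

V_GS = V_G − V_S = 3.19 − 1.87 = 1.32 V; V_DS = V_D − V_S = 4.52 − 1.87 = 2.65 V.
V_ov = V_GS − V_th = 1.32 − 0.592 = 0.728 V.
Since V_DS = 2.65 V ≥ V_ov = 0.728 V, the device is in saturation.
I_D = ½ k_n V_ov² (1 + λ V_DS) = 0.5 × 7.8 × 0.728² × (1 + 0.031 × 2.65) = 2.24 mA.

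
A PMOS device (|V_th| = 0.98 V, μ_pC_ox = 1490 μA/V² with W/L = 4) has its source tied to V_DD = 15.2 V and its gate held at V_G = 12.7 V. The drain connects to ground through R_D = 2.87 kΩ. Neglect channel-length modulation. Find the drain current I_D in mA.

I_D = 5.04 mA

V_SG = V_DD − V_G = 15.2 − 12.7 = 2.5 V, so V_ov = 2.5 − 0.98 = 1.52 V.
k_p = μ_pC_ox · (W/L) = 5.96 mA/V².
Assume saturation: I_D = ½ k_p V_ov² = 0.5 × 5.96 × 1.52² = 6.88 mA, giving V_SD = V_DD − I_D R_D = 15.2 − 6.88 × 2.87 = -4.56 V.
But -4.56 V < V_ov = 1.52 V, so the device is actually in triode.
In triode I_D = k_p[V_ov V_SD − ½ V_SD²] and I_D = (V_DD − V_SD)/R_D. Equating: 8.55 V_SD² − 27 V_SD + 15.2 = 0, giving V_SD = 0.733 V (the root below V_ov).
I_D = (15.2 − 0.733) / 2.87 = 5.04 mA.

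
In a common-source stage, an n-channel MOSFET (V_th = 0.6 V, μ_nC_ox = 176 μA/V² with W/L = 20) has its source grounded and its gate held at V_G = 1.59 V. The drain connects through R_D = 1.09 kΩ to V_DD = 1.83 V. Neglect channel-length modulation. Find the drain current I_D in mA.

V_GS = V_G = 1.59 V, so V_ov = 1.59 − 0.6 = 0.99 V.
k_n = μ_nC_ox · (W/L) = 3.52 mA/V².
Assume saturation: I_D = ½ k_n V_ov² = 0.5 × 3.52 × 0.99² = 1.72 mA, giving V_DS = V_DD − I_D R_D = 1.83 − 1.72 × 1.09 = -0.0502 V.
But -0.0502 V < V_ov = 0.99 V, so the device is actually in triode.
In triode I_D = k_n[V_ov V_DS − ½ V_DS²] and I_D = (V_DD − V_DS)/R_D. Equating: 1.92 V_DS² − 4.798 V_DS + 1.83 = 0, giving V_DS = 0.47 V (the root below V_ov).
I_D = (1.83 − 0.47) / 1.09 = 1.25 mA.

I_D = 1.25 mA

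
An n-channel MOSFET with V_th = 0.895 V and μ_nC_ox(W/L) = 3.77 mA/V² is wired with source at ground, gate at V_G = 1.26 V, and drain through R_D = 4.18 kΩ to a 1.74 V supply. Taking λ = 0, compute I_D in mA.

V_GS = V_G = 1.26 V, so V_ov = 1.26 − 0.895 = 0.365 V.
Assume saturation: I_D = ½ k_n V_ov² = 0.5 × 3.77 × 0.365² = 0.251 mA, giving V_DS = V_DD − I_D R_D = 1.74 − 0.251 × 4.18 = 0.69 V.
V_DS = 0.69 V ≥ V_ov = 0.365 V, confirming saturation.

I_D = 0.251 mA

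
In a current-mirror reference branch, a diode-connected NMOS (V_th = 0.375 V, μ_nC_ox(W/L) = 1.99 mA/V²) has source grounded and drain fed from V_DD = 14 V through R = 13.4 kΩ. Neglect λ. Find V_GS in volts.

V_GS = 1.35 V

With gate tied to drain, V_GS = V_DS ≥ V_GS − V_th, so the device is in saturation.
KCL at the drain: ½ k_n (V_GS − V_th)² = (V_DD − V_GS)/R.
Let x = V_GS − 0.375. Then 13.3 x² + x − 13.62 = 0, giving x = 0.974 V (positive root), so V_GS = 1.35 V.
I_D = (V_DD − V_GS)/R = (14 − 1.35) / 13.4 = 0.944 mA.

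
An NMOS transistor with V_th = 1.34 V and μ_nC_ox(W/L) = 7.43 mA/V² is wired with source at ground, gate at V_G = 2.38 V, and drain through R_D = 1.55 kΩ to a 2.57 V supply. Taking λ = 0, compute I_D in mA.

V_GS = V_G = 2.38 V, so V_ov = 2.38 − 1.34 = 1.04 V.
Assume saturation: I_D = ½ k_n V_ov² = 0.5 × 7.43 × 1.04² = 4.02 mA, giving V_DS = V_DD − I_D R_D = 2.57 − 4.02 × 1.55 = -3.66 V.
But -3.66 V < V_ov = 1.04 V, so the device is actually in triode.
In triode I_D = k_n[V_ov V_DS − ½ V_DS²] and I_D = (V_DD − V_DS)/R_D. Equating: 5.76 V_DS² − 12.98 V_DS + 2.57 = 0, giving V_DS = 0.219 V (the root below V_ov).
I_D = (2.57 − 0.219) / 1.55 = 1.52 mA.

I_D = 1.52 mA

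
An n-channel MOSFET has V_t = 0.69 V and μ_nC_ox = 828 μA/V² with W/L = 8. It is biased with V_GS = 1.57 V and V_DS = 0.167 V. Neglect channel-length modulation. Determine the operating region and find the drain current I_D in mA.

k_n = μ_nC_ox · (W/L) = 6.624 mA/V².
V_ov = V_GS − V_t = 1.57 − 0.69 = 0.88 V.
Since V_DS = 0.167 V < V_ov = 0.88 V, the device is in the triode region.
I_D = k_n [V_ov · V_DS − ½ V_DS²] = 6.624 × [0.88 × 0.167 − 0.5 × 0.167²] = 0.881 mA.

Triode; I_D = 0.881 mA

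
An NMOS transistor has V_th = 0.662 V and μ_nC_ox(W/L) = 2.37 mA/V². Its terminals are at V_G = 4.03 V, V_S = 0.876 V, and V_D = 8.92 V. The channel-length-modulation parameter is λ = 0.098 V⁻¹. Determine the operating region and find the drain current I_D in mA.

Saturation; I_D = 13.2 mA

V_GS = V_G − V_S = 4.03 − 0.876 = 3.15 V; V_DS = V_D − V_S = 8.92 − 0.876 = 8.04 V.
V_ov = V_GS − V_th = 3.15 − 0.662 = 2.49 V.
Since V_DS = 8.04 V ≥ V_ov = 2.49 V, the device is in saturation.
I_D = ½ k_n V_ov² (1 + λ V_DS) = 0.5 × 2.37 × 2.49² × (1 + 0.098 × 8.04) = 13.2 mA.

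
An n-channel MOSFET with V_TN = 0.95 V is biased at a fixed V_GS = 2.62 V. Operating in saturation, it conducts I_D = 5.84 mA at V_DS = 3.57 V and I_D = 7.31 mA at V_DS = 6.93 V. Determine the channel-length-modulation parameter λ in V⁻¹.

With V_GS fixed, I_D ∝ (1 + λ V_DS) in saturation, so I_D2/I_D1 = (1 + λ V_DS2)/(1 + λ V_DS1).
7.31/5.84 = 1.252 = (1 + 6.93 λ)/(1 + 3.57 λ).
Solving: λ (I_D1 V_DS2 − I_D2 V_DS1) = I_D2 − I_D1, so λ = (7.31 − 5.84) / (5.84 × 6.93 − 7.31 × 3.57) = 1.47 / 14.4 = 0.102 V⁻¹.

λ = 0.102 V⁻¹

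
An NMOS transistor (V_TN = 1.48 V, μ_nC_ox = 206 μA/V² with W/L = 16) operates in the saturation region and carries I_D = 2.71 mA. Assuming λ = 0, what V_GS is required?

V_GS = 2.76 V

k_n = μ_nC_ox · (W/L) = 3.296 mA/V².
In saturation I_D = ½ k_n (V_GS − V_TN)², so V_GS − V_TN = √(2 I_D / k_n) = √(2 × 2.71 / 3.296) = 1.28 V.
V_GS = 1.48 + 1.28 = 2.76 V.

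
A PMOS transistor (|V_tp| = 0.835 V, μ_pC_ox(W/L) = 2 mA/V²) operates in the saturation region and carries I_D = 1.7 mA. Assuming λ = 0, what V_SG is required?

In saturation I_D = ½ k_p (V_SG − |V_tp|)², so V_SG − |V_tp| = √(2 I_D / k_p) = √(2 × 1.7 / 2) = 1.3 V.
V_SG = 0.835 + 1.3 = 2.14 V.

V_SG = 2.14 V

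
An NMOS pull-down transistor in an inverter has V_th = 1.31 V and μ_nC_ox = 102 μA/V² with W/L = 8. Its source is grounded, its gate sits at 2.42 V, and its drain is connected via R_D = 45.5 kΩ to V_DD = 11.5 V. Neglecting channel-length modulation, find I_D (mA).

V_GS = V_G = 2.42 V, so V_ov = 2.42 − 1.31 = 1.11 V.
k_n = μ_nC_ox · (W/L) = 0.816 mA/V².
Assume saturation: I_D = ½ k_n V_ov² = 0.5 × 0.816 × 1.11² = 0.503 mA, giving V_DS = V_DD − I_D R_D = 11.5 − 0.503 × 45.5 = -11.4 V.
But -11.4 V < V_ov = 1.11 V, so the device is actually in triode.
In triode I_D = k_n[V_ov V_DS − ½ V_DS²] and I_D = (V_DD − V_DS)/R_D. Equating: 18.6 V_DS² − 42.21 V_DS + 11.5 = 0, giving V_DS = 0.316 V (the root below V_ov).
I_D = (11.5 − 0.316) / 45.5 = 0.246 mA.

I_D = 0.246 mA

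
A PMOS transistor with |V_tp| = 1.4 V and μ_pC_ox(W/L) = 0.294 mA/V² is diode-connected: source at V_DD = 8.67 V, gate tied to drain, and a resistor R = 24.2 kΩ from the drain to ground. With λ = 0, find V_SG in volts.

V_SG = 2.70 V

With gate tied to drain, V_SG = V_SD ≥ V_SG − |V_tp|, so the device is in saturation.
KCL at the drain: ½ k_p (V_SG − |V_tp|)² = (V_DD − V_SG)/R.
Let x = V_SG − 1.4. Then 3.56 x² + x − 7.27 = 0, giving x = 1.3 V (positive root), so V_SG = 2.7 V.
I_D = (V_DD − V_SG)/R = (8.67 − 2.7) / 24.2 = 0.247 mA.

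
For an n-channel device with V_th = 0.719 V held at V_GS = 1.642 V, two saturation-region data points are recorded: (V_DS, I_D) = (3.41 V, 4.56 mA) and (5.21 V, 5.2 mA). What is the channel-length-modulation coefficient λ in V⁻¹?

With V_GS fixed, I_D ∝ (1 + λ V_DS) in saturation, so I_D2/I_D1 = (1 + λ V_DS2)/(1 + λ V_DS1).
5.2/4.56 = 1.14 = (1 + 5.21 λ)/(1 + 3.41 λ).
Solving: λ (I_D1 V_DS2 − I_D2 V_DS1) = I_D2 − I_D1, so λ = (5.2 − 4.56) / (4.56 × 5.21 − 5.2 × 3.41) = 0.64 / 6.03 = 0.106 V⁻¹.

λ = 0.106 V⁻¹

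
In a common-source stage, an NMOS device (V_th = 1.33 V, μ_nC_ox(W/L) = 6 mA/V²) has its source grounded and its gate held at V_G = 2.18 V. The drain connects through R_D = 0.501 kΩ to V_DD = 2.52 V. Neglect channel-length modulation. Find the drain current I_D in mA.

I_D = 2.17 mA

V_GS = V_G = 2.18 V, so V_ov = 2.18 − 1.33 = 0.85 V.
Assume saturation: I_D = ½ k_n V_ov² = 0.5 × 6 × 0.85² = 2.17 mA, giving V_DS = V_DD − I_D R_D = 2.52 − 2.17 × 0.501 = 1.43 V.
V_DS = 1.43 V ≥ V_ov = 0.85 V, confirming saturation.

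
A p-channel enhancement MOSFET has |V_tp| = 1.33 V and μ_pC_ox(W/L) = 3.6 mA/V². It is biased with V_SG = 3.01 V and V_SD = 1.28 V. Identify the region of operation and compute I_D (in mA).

Triode; I_D = 4.79 mA

V_ov = V_SG − |V_tp| = 3.01 − 1.33 = 1.68 V.
Since V_SD = 1.28 V < V_ov = 1.68 V, the device is in the triode region.
I_D = k_p [V_ov · V_SD − ½ V_SD²] = 3.6 × [1.68 × 1.28 − 0.5 × 1.28²] = 4.79 mA.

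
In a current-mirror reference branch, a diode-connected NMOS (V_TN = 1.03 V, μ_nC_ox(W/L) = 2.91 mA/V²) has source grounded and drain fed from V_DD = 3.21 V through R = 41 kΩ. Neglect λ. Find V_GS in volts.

With gate tied to drain, V_GS = V_DS ≥ V_GS − V_TN, so the device is in saturation.
KCL at the drain: ½ k_n (V_GS − V_TN)² = (V_DD − V_GS)/R.
Let x = V_GS − 1.03. Then 59.7 x² + x − 2.18 = 0, giving x = 0.183 V (positive root), so V_GS = 1.21 V.
I_D = (V_DD − V_GS)/R = (3.21 − 1.21) / 41 = 0.0487 mA.

V_GS = 1.21 V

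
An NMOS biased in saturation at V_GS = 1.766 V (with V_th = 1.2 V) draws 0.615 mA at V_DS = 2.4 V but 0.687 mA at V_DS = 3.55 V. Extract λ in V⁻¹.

λ = 0.135 V⁻¹

With V_GS fixed, I_D ∝ (1 + λ V_DS) in saturation, so I_D2/I_D1 = (1 + λ V_DS2)/(1 + λ V_DS1).
0.687/0.615 = 1.117 = (1 + 3.55 λ)/(1 + 2.4 λ).
Solving: λ (I_D1 V_DS2 − I_D2 V_DS1) = I_D2 − I_D1, so λ = (0.687 − 0.615) / (0.615 × 3.55 − 0.687 × 2.4) = 0.072 / 0.534 = 0.135 V⁻¹.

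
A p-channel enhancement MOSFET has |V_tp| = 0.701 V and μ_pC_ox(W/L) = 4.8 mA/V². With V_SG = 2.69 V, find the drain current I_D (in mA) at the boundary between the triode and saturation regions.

I_D = 9.49 mA

At the boundary V_SD = V_ov = V_SG − |V_tp| = 2.69 − 0.701 = 1.99 V.
I_D = ½ k_p V_ov² = 0.5 × 4.8 × 1.99² = 9.49 mA.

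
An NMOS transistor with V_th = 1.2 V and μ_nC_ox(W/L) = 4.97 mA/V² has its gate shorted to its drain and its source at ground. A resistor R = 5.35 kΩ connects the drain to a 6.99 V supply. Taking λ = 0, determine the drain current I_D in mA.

With gate tied to drain, V_GS = V_DS ≥ V_GS − V_th, so the device is in saturation.
KCL at the drain: ½ k_n (V_GS − V_th)² = (V_DD − V_GS)/R.
Let x = V_GS − 1.2. Then 13.3 x² + x − 5.79 = 0, giving x = 0.623 V (positive root), so V_GS = 1.82 V.
I_D = (V_DD − V_GS)/R = (6.99 − 1.82) / 5.35 = 0.966 mA.

I_D = 0.966 mA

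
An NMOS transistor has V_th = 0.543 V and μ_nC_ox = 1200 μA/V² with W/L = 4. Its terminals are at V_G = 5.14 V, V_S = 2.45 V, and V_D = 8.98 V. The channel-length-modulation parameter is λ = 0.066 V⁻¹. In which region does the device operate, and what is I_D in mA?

V_GS = V_G − V_S = 5.14 − 2.45 = 2.69 V; V_DS = V_D − V_S = 8.98 − 2.45 = 6.53 V.
k_n = μ_nC_ox · (W/L) = 4.8 mA/V².
V_ov = V_GS − V_th = 2.69 − 0.543 = 2.15 V.
Since V_DS = 6.53 V ≥ V_ov = 2.15 V, the device is in saturation.
I_D = ½ k_n V_ov² (1 + λ V_DS) = 0.5 × 4.8 × 2.15² × (1 + 0.066 × 6.53) = 15.8 mA.

Saturation; I_D = 15.8 mA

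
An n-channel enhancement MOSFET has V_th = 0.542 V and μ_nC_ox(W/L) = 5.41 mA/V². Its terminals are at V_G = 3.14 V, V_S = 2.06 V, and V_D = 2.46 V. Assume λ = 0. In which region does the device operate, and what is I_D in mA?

V_GS = V_G − V_S = 3.14 − 2.06 = 1.08 V; V_DS = V_D − V_S = 2.46 − 2.06 = 0.4 V.
V_ov = V_GS − V_th = 1.08 − 0.542 = 0.538 V.
Since V_DS = 0.4 V < V_ov = 0.538 V, the device is in the triode region.
I_D = k_n [V_ov · V_DS − ½ V_DS²] = 5.41 × [0.538 × 0.4 − 0.5 × 0.4²] = 0.731 mA.

Triode; I_D = 0.731 mA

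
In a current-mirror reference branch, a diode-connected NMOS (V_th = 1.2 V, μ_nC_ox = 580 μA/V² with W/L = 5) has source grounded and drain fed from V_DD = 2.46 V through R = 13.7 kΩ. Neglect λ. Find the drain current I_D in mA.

With gate tied to drain, V_GS = V_DS ≥ V_GS − V_th, so the device is in saturation.
k_n = μ_nC_ox · (W/L) = 2.9 mA/V².
KCL at the drain: ½ k_n (V_GS − V_th)² = (V_DD − V_GS)/R.
Let x = V_GS − 1.2. Then 19.9 x² + x − 1.26 = 0, giving x = 0.228 V (positive root), so V_GS = 1.43 V.
I_D = (V_DD − V_GS)/R = (2.46 − 1.43) / 13.7 = 0.0753 mA.

I_D = 0.0753 mA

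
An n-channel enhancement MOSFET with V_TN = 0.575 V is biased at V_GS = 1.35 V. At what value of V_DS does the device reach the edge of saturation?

The boundary between triode and saturation is V_DS = V_GS − V_TN = V_ov.
V_ov = 1.35 − 0.575 = 0.775 V.

V_DS,sat = 0.775 V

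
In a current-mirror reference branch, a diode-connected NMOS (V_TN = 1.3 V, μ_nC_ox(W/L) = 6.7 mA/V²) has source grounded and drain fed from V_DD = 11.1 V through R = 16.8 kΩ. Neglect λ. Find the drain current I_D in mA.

I_D = 0.559 mA

With gate tied to drain, V_GS = V_DS ≥ V_GS − V_TN, so the device is in saturation.
KCL at the drain: ½ k_n (V_GS − V_TN)² = (V_DD − V_GS)/R.
Let x = V_GS − 1.3. Then 56.3 x² + x − 9.8 = 0, giving x = 0.408 V (positive root), so V_GS = 1.71 V.
I_D = (V_DD − V_GS)/R = (11.1 − 1.71) / 16.8 = 0.559 mA.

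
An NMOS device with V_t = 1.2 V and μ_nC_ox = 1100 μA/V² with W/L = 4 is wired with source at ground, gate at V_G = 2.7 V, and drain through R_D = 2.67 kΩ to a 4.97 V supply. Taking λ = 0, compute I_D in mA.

V_GS = V_G = 2.7 V, so V_ov = 2.7 − 1.2 = 1.5 V.
k_n = μ_nC_ox · (W/L) = 4.4 mA/V².
Assume saturation: I_D = ½ k_n V_ov² = 0.5 × 4.4 × 1.5² = 4.95 mA, giving V_DS = V_DD − I_D R_D = 4.97 − 4.95 × 2.67 = -8.25 V.
But -8.25 V < V_ov = 1.5 V, so the device is actually in triode.
In triode I_D = k_n[V_ov V_DS − ½ V_DS²] and I_D = (V_DD − V_DS)/R_D. Equating: 5.87 V_DS² − 18.62 V_DS + 4.97 = 0, giving V_DS = 0.294 V (the root below V_ov).
I_D = (4.97 − 0.294) / 2.67 = 1.75 mA.

I_D = 1.75 mA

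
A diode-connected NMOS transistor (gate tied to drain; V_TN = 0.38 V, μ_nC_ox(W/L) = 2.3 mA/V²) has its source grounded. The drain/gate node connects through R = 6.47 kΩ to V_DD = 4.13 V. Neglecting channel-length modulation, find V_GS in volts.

With gate tied to drain, V_GS = V_DS ≥ V_GS − V_TN, so the device is in saturation.
KCL at the drain: ½ k_n (V_GS − V_TN)² = (V_DD − V_GS)/R.
Let x = V_GS − 0.38. Then 7.44 x² + x − 3.75 = 0, giving x = 0.646 V (positive root), so V_GS = 1.03 V.
I_D = (V_DD − V_GS)/R = (4.13 − 1.03) / 6.47 = 0.48 mA.

V_GS = 1.03 V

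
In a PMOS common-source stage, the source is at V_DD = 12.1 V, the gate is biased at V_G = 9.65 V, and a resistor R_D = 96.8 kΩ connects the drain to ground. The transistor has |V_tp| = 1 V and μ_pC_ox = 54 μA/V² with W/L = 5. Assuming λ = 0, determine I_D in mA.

I_D = 0.121 mA

V_SG = V_DD − V_G = 12.1 − 9.65 = 2.45 V, so V_ov = 2.45 − 1 = 1.45 V.
k_p = μ_pC_ox · (W/L) = 0.27 mA/V².
Assume saturation: I_D = ½ k_p V_ov² = 0.5 × 0.27 × 1.45² = 0.284 mA, giving V_SD = V_DD − I_D R_D = 12.1 − 0.284 × 96.8 = -15.4 V.
But -15.4 V < V_ov = 1.45 V, so the device is actually in triode.
In triode I_D = k_p[V_ov V_SD − ½ V_SD²] and I_D = (V_DD − V_SD)/R_D. Equating: 13.1 V_SD² − 38.9 V_SD + 12.1 = 0, giving V_SD = 0.353 V (the root below V_ov).
I_D = (12.1 − 0.353) / 96.8 = 0.121 mA.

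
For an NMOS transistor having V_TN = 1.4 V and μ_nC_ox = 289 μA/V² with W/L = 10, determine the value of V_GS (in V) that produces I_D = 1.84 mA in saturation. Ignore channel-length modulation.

k_n = μ_nC_ox · (W/L) = 2.89 mA/V².
In saturation I_D = ½ k_n (V_GS − V_TN)², so V_GS − V_TN = √(2 I_D / k_n) = √(2 × 1.84 / 2.89) = 1.13 V.
V_GS = 1.4 + 1.13 = 2.53 V.

V_GS = 2.53 V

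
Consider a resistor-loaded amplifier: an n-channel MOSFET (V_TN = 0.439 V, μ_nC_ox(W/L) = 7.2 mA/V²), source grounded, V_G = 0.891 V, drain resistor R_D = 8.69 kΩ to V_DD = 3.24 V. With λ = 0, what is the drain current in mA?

I_D = 0.358 mA

V_GS = V_G = 0.891 V, so V_ov = 0.891 − 0.439 = 0.452 V.
Assume saturation: I_D = ½ k_n V_ov² = 0.5 × 7.2 × 0.452² = 0.735 mA, giving V_DS = V_DD − I_D R_D = 3.24 − 0.735 × 8.69 = -3.15 V.
But -3.15 V < V_ov = 0.452 V, so the device is actually in triode.
In triode I_D = k_n[V_ov V_DS − ½ V_DS²] and I_D = (V_DD − V_DS)/R_D. Equating: 31.3 V_DS² − 29.28 V_DS + 3.24 = 0, giving V_DS = 0.128 V (the root below V_ov).
I_D = (3.24 − 0.128) / 8.69 = 0.358 mA.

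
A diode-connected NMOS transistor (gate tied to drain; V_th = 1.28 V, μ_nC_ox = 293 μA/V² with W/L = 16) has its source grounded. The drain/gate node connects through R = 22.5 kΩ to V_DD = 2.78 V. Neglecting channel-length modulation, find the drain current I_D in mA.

I_D = 0.0596 mA

With gate tied to drain, V_GS = V_DS ≥ V_GS − V_th, so the device is in saturation.
k_n = μ_nC_ox · (W/L) = 4.688 mA/V².
KCL at the drain: ½ k_n (V_GS − V_th)² = (V_DD − V_GS)/R.
Let x = V_GS − 1.28. Then 52.7 x² + x − 1.5 = 0, giving x = 0.159 V (positive root), so V_GS = 1.44 V.
I_D = (V_DD − V_GS)/R = (2.78 − 1.44) / 22.5 = 0.0596 mA.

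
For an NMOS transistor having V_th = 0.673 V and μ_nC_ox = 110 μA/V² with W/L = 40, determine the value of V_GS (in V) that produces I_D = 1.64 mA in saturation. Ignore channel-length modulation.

k_n = μ_nC_ox · (W/L) = 4.4 mA/V².
In saturation I_D = ½ k_n (V_GS − V_th)², so V_GS − V_th = √(2 I_D / k_n) = √(2 × 1.64 / 4.4) = 0.863 V.
V_GS = 0.673 + 0.863 = 1.54 V.

V_GS = 1.54 V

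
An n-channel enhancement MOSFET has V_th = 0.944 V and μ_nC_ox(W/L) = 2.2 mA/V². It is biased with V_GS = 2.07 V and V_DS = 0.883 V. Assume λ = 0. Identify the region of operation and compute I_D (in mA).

V_ov = V_GS − V_th = 2.07 − 0.944 = 1.13 V.
Since V_DS = 0.883 V < V_ov = 1.13 V, the device is in the triode region.
I_D = k_n [V_ov · V_DS − ½ V_DS²] = 2.2 × [1.13 × 0.883 − 0.5 × 0.883²] = 1.33 mA.

Triode; I_D = 1.33 mA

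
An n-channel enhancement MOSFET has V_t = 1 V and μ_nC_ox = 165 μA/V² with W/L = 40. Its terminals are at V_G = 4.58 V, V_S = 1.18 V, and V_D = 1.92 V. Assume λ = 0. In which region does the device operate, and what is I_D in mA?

V_GS = V_G − V_S = 4.58 − 1.18 = 3.4 V; V_DS = V_D − V_S = 1.92 − 1.18 = 0.74 V.
k_n = μ_nC_ox · (W/L) = 6.6 mA/V².
V_ov = V_GS − V_t = 3.4 − 1 = 2.4 V.
Since V_DS = 0.74 V < V_ov = 2.4 V, the device is in the triode region.
I_D = k_n [V_ov · V_DS − ½ V_DS²] = 6.6 × [2.4 × 0.74 − 0.5 × 0.74²] = 9.91 mA.

Triode; I_D = 9.91 mA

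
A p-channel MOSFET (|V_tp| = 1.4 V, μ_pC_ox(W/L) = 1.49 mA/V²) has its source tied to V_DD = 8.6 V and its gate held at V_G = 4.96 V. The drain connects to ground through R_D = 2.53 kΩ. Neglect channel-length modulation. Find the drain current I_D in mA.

I_D = 2.93 mA

V_SG = V_DD − V_G = 8.6 − 4.96 = 3.64 V, so V_ov = 3.64 − 1.4 = 2.24 V.
Assume saturation: I_D = ½ k_p V_ov² = 0.5 × 1.49 × 2.24² = 3.74 mA, giving V_SD = V_DD − I_D R_D = 8.6 − 3.74 × 2.53 = -0.857 V.
But -0.857 V < V_ov = 2.24 V, so the device is actually in triode.
In triode I_D = k_p[V_ov V_SD − ½ V_SD²] and I_D = (V_DD − V_SD)/R_D. Equating: 1.88 V_SD² − 9.444 V_SD + 8.6 = 0, giving V_SD = 1.2 V (the root below V_ov).
I_D = (8.6 − 1.2) / 2.53 = 2.93 mA.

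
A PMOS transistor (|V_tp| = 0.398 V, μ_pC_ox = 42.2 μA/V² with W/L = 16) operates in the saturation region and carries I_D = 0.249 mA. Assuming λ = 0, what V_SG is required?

k_p = μ_pC_ox · (W/L) = 0.6752 mA/V².
In saturation I_D = ½ k_p (V_SG − |V_tp|)², so V_SG − |V_tp| = √(2 I_D / k_p) = √(2 × 0.249 / 0.6752) = 0.859 V.
V_SG = 0.398 + 0.859 = 1.26 V.

V_SG = 1.26 V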